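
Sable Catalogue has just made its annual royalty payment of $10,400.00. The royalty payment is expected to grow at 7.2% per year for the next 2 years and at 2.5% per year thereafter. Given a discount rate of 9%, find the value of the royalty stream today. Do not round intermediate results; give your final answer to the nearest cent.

D_1 = 11148.80000
D_2 = 11951.51360
Terminal value at year 2: TV = D_2×(1+g_2)/(r−g_2) = 12250.30144/0.065 = 188466.17600
P_0 = D_1/(1+r)^1 + D_2/(1+r)^2 + TV/(1+r)^2
    = 10228.25688 + 10059.34989 + 158628.20975 = 178915.81651

$178915.82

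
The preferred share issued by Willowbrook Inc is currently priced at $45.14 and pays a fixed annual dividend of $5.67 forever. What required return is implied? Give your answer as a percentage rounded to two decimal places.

12.56%

P = C/r ⇒ r = C/P = $5.67/$45.14 = 0.125609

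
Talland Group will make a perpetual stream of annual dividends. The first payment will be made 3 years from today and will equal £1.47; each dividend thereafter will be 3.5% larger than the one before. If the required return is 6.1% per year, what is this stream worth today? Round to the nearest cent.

Value at end of year 2: C₁ / (r − g) = £1.47 / (0.061 − 0.035) = £56.5385
Discount to today: PV = £56.5385 / (1 + 0.061)^2 = £56.5385 / 1.125721 = £50.22

£50.22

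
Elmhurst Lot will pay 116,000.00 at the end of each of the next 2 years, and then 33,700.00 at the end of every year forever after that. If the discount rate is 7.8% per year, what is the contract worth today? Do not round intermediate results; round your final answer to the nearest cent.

579217.41

PV of 2-year annuity: 116,000.00 × [1 − (1+0.078)^−2] / 0.078 = 207427.34604
Perpetuity value at year 2: 33,700.00 / 0.078 = 432051.28205
PV of perpetuity: 432051.28205 / (1+0.078)^2 = 371790.06169
Total PV = 207427.34604 + 371790.06169 = 579217.40774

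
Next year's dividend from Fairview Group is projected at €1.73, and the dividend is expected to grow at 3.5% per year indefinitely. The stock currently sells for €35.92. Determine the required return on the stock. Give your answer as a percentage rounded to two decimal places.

P = D₁/(r − g) ⇒ r = D₁/P + g = €1.7300/€35.92 + 0.035 = 0.048163 + 0.035 = 0.083163

8.32%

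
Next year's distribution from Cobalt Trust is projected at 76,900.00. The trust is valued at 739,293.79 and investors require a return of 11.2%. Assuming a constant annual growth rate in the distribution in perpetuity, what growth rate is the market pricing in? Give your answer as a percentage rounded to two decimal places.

P = D₁/(r−g) ⇒ g = r − D₁/P = 0.112 − 76,900.00/739,293.79 = 0.007982

0.80%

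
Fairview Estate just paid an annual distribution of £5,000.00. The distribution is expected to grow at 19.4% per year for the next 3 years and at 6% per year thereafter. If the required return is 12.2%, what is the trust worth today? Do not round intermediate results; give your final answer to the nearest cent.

D_1 = 5970.00000
D_2 = 7128.18000
D_3 = 8511.04692
Terminal value at year 3: TV = D_3×(1+g_2)/(r−g_2) = 9021.70974/0.062 = 145511.44734
P_0 = D_1/(1+r)^1 + D_2/(1+r)^2 + D_3/(1+r)^3 + TV/(1+r)^3
    = 5320.85561 + 5662.30090 + 6025.65710 + 103019.29884 = 120028.11246

£120028.11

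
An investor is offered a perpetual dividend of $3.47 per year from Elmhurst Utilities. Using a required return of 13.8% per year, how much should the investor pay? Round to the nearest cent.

Level perpetuity: PV = C / r = $3.47 / 0.138 = $25.14

$25.14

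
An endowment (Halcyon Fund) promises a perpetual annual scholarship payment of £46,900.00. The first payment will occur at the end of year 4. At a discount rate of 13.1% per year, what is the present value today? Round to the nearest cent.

Value at end of year 3: C / r = £46,900.00 / 0.131 = £358,015.2672
Discount to today: PV = £358,015.2672 / (1 + 0.131)^3 = £358,015.2672 / 1.446731 = £247,464.97

£247464.97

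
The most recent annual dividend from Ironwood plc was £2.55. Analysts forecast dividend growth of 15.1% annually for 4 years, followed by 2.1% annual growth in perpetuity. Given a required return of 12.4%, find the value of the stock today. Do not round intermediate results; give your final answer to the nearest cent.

£38.62

D_1 = 2.93505
D_2 = 3.37824
D_3 = 3.88836
D_4 = 4.47550
Terminal value at year 4: TV = D_4×(1+g_2)/(r−g_2) = 4.56948/0.103 = 44.36393
P_0 = D_1/(1+r)^1 + D_2/(1+r)^2 + D_3/(1+r)^3 + D_4/(1+r)^4 + TV/(1+r)^4
    = 2.61125 + 2.67398 + 2.73821 + 2.80399 + 27.79488 = 38.62231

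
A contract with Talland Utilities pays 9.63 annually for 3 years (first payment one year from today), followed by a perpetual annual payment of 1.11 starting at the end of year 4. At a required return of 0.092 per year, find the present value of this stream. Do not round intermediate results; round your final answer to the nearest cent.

33.56

PV of 3-year annuity: 9.63 × [1 − (1+0.092)^−3] / 0.092 = 24.28974
Perpetuity value at year 3: 1.11 / 0.092 = 12.06522
PV of perpetuity: 12.06522 / (1+0.092)^3 = 9.26547
Total PV = 24.28974 + 9.26547 = 33.55521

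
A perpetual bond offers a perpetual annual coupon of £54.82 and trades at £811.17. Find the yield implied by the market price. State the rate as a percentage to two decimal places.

P = C/r ⇒ r = C/P = £54.82/£811.17 = 0.067581

6.76%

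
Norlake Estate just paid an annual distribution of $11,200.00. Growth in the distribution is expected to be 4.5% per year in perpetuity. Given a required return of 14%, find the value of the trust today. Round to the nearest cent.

$123200.00

D₁ = D₀ × (1 + g) = $11,200.00 × 1.045 = $11,704.0000
Growing perpetuity: P = D₁ / (r − g) = $11,704.0000 / (0.14 − 0.045) = $123,200.00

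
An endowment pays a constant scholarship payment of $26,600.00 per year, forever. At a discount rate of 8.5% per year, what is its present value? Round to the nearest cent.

Level perpetuity: PV = C / r = $26,600.00 / 0.085 = $312,941.18

$312941.18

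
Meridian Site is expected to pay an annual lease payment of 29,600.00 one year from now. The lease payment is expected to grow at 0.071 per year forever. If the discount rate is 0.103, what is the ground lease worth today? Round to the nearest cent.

Growing perpetuity: P = D₁ / (r − g) = 29,600.0000 / (0.103 − 0.071) = 925,000.00

925000.00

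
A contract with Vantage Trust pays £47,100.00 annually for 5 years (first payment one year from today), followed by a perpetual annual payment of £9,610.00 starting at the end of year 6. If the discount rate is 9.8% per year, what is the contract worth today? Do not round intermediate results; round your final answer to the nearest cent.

£240906.93

PV of 5-year annuity: £47,100.00 × [1 − (1+0.098)^−5] / 0.098 = 179462.06228
Perpetuity value at year 5: £9,610.00 / 0.098 = 98061.22449
PV of perpetuity: 98061.22449 / (1+0.098)^5 = 61444.86741
Total PV = 179462.06228 + 61444.86741 = 240906.92969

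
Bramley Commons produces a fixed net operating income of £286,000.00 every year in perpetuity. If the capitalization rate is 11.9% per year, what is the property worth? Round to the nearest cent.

Level perpetuity: PV = C / r = £286,000.00 / 0.119 = £2,403,361.34

£2403361.34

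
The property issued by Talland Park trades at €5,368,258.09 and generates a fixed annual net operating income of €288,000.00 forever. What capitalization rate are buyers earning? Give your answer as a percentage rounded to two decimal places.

P = C/r ⇒ r = C/P = €288,000.00/€5,368,258.09 = 0.053649

5.36%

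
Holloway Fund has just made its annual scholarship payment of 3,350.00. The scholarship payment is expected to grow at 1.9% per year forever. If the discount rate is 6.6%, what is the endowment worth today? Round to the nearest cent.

D₁ = D₀ × (1 + g) = 3,350.00 × 1.019 = 3,413.6500
Growing perpetuity: P = D₁ / (r − g) = 3,413.6500 / (0.066 − 0.019) = 72,630.85

72630.85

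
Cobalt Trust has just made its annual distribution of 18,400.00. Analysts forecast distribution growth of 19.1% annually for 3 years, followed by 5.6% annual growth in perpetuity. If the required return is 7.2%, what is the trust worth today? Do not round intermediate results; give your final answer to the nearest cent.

D_1 = 21914.40000
D_2 = 26100.05040
D_3 = 31085.16003
Terminal value at year 3: TV = D_3×(1+g_2)/(r−g_2) = 32825.92899/0.016 = 2051620.56174
P_0 = D_1/(1+r)^1 + D_2/(1+r)^2 + D_3/(1+r)^3 + TV/(1+r)^3
    = 20442.53731 + 22711.81151 + 25232.99208 + 1665377.47730 = 1733764.81821

1733764.82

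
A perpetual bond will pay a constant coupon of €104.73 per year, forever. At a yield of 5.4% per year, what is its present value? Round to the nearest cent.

Level perpetuity: PV = C / r = €104.73 / 0.054 = €1,939.44

€1939.44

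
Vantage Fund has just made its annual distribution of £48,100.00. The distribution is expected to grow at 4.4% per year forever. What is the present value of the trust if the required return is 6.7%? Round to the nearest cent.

£2183321.74

D₁ = D₀ × (1 + g) = £48,100.00 × 1.044 = £50,216.4000
Growing perpetuity: P = D₁ / (r − g) = £50,216.4000 / (0.067 − 0.044) = £2,183,321.74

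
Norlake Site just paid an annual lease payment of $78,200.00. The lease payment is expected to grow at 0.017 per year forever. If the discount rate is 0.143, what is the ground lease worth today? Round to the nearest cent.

$631185.71

D₁ = D₀ × (1 + g) = $78,200.00 × 1.017 = $79,529.4000
Growing perpetuity: P = D₁ / (r − g) = $79,529.4000 / (0.143 − 0.017) = $631,185.71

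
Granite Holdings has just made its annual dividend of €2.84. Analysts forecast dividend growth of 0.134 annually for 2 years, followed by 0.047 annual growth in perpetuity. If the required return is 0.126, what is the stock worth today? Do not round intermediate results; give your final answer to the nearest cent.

D_1 = 3.22056
D_2 = 3.65212
Terminal value at year 2: TV = D_2×(1+g_2)/(r−g_2) = 3.82376/0.079 = 48.40208
P_0 = D_1/(1+r)^1 + D_2/(1+r)^2 + TV/(1+r)^2
    = 2.86018 + 2.88050 + 38.17572 = 43.91640

€43.92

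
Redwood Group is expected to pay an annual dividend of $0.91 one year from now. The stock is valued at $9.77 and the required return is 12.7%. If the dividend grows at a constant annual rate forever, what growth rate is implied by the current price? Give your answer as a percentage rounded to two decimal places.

3.39%

P = D₁/(r−g) ⇒ g = r − D₁/P = 0.127 − $0.91/$9.77 = 0.033858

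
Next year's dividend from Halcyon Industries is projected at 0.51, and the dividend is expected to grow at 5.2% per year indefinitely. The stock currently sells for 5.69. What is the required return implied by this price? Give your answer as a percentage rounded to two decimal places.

14.16%

P = D₁/(r − g) ⇒ r = D₁/P + g = 0.5100/5.69 + 0.052 = 0.089631 + 0.052 = 0.141631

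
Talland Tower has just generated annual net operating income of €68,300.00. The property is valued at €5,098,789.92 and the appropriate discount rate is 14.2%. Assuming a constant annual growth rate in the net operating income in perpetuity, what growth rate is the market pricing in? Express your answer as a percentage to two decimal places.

P = D₀(1+g)/(r−g) ⇒ P(r−g) = D₀(1+g) ⇒ g(P+D₀) = P·r − D₀
g = (P·r − D₀)/(P + D₀) = (€5,098,789.92×0.142 − €68,300.00) / (€5,098,789.92 + €68,300.00) = 0.126905

12.69%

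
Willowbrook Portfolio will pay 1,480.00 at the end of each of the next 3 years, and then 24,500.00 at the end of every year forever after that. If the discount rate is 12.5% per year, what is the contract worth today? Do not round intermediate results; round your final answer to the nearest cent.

PV of 3-year annuity: 1,480.00 × [1 − (1+0.125)^−3] / 0.125 = 3524.38957
Perpetuity value at year 3: 24,500.00 / 0.125 = 196000.00000
PV of perpetuity: 196000.00000 / (1+0.125)^3 = 137657.06447
Total PV = 3524.38957 + 137657.06447 = 141181.45405

141181.45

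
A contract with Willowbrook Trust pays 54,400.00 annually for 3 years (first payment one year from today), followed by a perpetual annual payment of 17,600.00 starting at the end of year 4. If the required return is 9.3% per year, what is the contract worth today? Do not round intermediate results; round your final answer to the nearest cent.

PV of 3-year annuity: 54,400.00 × [1 − (1+0.093)^−3] / 0.093 = 136969.49625
Perpetuity value at year 3: 17,600.00 / 0.093 = 189247.31183
PV of perpetuity: 189247.31183 / (1+0.093)^3 = 144933.65128
Total PV = 136969.49625 + 144933.65128 = 281903.14753

281903.15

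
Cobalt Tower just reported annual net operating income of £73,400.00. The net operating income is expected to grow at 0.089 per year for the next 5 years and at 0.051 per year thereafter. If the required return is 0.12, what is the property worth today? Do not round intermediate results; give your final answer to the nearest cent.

£1309253.09

D_1 = 79932.60000
D_2 = 87046.60140
D_3 = 94793.74892
D_4 = 103230.39258
D_5 = 112417.89752
Terminal value at year 5: TV = D_5×(1+g_2)/(r−g_2) = 118151.21029/0.069 = 1712336.38104
P_0 = D_1/(1+r)^1 + D_2/(1+r)^2 + D_3/(1+r)^3 + D_4/(1+r)^4 + D_5/(1+r)^5 + TV/(1+r)^5
    = 71368.39286 + 69393.01770 + 67472.31810 + 65604.78072 + 63788.93412 + 971625.64863 = 1309253.09212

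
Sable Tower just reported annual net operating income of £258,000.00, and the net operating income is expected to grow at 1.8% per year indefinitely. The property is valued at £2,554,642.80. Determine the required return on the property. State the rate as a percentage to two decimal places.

12.08%

D₁ = £258,000.00 × 1.018 = £262,644.0000
P = D₁/(r − g) ⇒ r = D₁/P + g = £262,644.0000/£2,554,642.80 + 0.018 = 0.102810 + 0.018 = 0.120810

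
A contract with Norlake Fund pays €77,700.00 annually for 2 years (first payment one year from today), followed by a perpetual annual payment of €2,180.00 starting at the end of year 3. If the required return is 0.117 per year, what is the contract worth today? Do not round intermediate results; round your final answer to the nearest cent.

PV of 2-year annuity: €77,700.00 × [1 − (1+0.117)^−2] / 0.117 = 131836.45925
Perpetuity value at year 2: €2,180.00 / 0.117 = 18632.47863
PV of perpetuity: 18632.47863 / (1+0.117)^2 = 14933.59213
Total PV = 131836.45925 + 14933.59213 = 146770.05138

€146770.05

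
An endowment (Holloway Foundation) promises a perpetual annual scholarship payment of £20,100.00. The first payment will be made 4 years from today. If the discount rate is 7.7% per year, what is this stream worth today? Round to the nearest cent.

Value at end of year 3: C / r = £20,100.00 / 0.077 = £261,038.9610
Discount to today: PV = £261,038.9610 / (1 + 0.077)^3 = £261,038.9610 / 1.249244 = £208,957.62

£208957.62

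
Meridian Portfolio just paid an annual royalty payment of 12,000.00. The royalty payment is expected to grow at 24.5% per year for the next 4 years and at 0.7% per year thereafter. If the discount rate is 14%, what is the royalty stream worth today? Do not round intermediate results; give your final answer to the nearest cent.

D_1 = 14940.00000
D_2 = 18600.30000
D_3 = 23157.37350
D_4 = 28830.93001
Terminal value at year 4: TV = D_4×(1+g_2)/(r−g_2) = 29032.74652/0.133 = 218291.32720
P_0 = D_1/(1+r)^1 + D_2/(1+r)^2 + D_3/(1+r)^3 + D_4/(1+r)^4 + TV/(1+r)^4
    = 13105.26316 + 14312.32687 + 15630.56750 + 17070.22504 + 129245.98956 = 189364.37212

189364.37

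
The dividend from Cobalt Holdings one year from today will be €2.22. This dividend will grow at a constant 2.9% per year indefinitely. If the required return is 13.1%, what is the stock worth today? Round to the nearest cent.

€21.76

Growing perpetuity: P = D₁ / (r − g) = €2.2200 / (0.131 − 0.029) = €21.76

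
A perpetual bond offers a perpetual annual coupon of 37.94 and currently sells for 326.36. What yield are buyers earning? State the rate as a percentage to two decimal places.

P = C/r ⇒ r = C/P = 37.94/326.36 = 0.116252

11.63%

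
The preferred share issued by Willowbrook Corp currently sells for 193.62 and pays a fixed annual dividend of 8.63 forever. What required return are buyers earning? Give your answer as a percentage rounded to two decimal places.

4.46%

P = C/r ⇒ r = C/P = 8.63/193.62 = 0.044572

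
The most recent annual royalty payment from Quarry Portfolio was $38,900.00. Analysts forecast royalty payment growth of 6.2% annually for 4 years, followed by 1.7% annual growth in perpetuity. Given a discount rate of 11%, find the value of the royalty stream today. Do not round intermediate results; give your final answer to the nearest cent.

D_1 = 41311.80000
D_2 = 43873.13160
D_3 = 46593.26576
D_4 = 49482.04824
Terminal value at year 4: TV = D_4×(1+g_2)/(r−g_2) = 50323.24306/0.093 = 541110.14039
P_0 = D_1/(1+r)^1 + D_2/(1+r)^2 + D_3/(1+r)^3 + D_4/(1+r)^4 + TV/(1+r)^4
    = 37217.83784 + 35608.41782 + 34068.59435 + 32595.35784 + 356446.00990 = 495936.21775

$495936.22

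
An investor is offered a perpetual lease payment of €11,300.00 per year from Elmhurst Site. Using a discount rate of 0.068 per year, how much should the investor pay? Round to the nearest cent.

€166176.47

Level perpetuity: PV = C / r = €11,300.00 / 0.068 = €166,176.47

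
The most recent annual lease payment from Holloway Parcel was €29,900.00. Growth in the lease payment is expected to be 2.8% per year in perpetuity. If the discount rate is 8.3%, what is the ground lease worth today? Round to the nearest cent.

€558858.18

D₁ = D₀ × (1 + g) = €29,900.00 × 1.028 = €30,737.2000
Growing perpetuity: P = D₁ / (r − g) = €30,737.2000 / (0.083 − 0.028) = €558,858.18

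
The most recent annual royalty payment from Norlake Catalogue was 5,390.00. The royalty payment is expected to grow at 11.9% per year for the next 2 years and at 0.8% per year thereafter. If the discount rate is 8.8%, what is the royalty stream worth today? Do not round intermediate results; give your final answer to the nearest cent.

D_1 = 6031.41000
D_2 = 6749.14779
Terminal value at year 2: TV = D_2×(1+g_2)/(r−g_2) = 6803.14097/0.08 = 85039.26215
P_0 = D_1/(1+r)^1 + D_2/(1+r)^2 + TV/(1+r)^2
    = 5543.57537 + 5701.52650 + 71839.23395 = 83084.33582

83084.34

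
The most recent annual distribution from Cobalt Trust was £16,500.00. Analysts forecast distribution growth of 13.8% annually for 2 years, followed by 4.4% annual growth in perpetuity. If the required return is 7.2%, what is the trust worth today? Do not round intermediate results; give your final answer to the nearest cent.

£729410.38

D_1 = 18777.00000
D_2 = 21368.22600
Terminal value at year 2: TV = D_2×(1+g_2)/(r−g_2) = 22308.42794/0.028 = 796729.56943
P_0 = D_1/(1+r)^1 + D_2/(1+r)^2 + TV/(1+r)^2
    = 17515.85821 + 18594.25993 + 693300.26299 = 729410.38113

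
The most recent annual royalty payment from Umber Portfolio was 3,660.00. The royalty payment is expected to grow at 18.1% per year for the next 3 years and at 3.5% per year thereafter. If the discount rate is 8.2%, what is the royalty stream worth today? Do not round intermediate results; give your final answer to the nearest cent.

D_1 = 4322.46000
D_2 = 5104.82526
D_3 = 6028.79863
Terminal value at year 3: TV = D_3×(1+g_2)/(r−g_2) = 6239.80658/0.047 = 132761.84222
P_0 = D_1/(1+r)^1 + D_2/(1+r)^2 + D_3/(1+r)^3 + TV/(1+r)^3
    = 3994.87985 + 4360.40028 + 4759.36482 + 104807.28908 = 117921.93403

117921.93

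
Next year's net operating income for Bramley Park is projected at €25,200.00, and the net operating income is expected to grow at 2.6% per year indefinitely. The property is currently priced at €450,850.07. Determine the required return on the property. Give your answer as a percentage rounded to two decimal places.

8.19%

P = D₁/(r − g) ⇒ r = D₁/P + g = €25,200.0000/€450,850.07 + 0.026 = 0.055894 + 0.026 = 0.081894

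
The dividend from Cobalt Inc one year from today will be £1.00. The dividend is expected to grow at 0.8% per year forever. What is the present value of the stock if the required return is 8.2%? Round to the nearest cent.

Growing perpetuity: P = D₁ / (r − g) = £1.0000 / (0.082 − 0.008) = £13.51

£13.51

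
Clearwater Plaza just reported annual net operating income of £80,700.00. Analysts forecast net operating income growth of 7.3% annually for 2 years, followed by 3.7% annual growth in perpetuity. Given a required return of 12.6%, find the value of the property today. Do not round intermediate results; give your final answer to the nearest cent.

D_1 = 86591.10000
D_2 = 92912.25030
Terminal value at year 2: TV = D_2×(1+g_2)/(r−g_2) = 96350.00356/0.089 = 1082584.30968
P_0 = D_1/(1+r)^1 + D_2/(1+r)^2 + TV/(1+r)^2
    = 76901.50977 + 73281.81171 + 853856.61506 = 1004039.93654

£1004039.94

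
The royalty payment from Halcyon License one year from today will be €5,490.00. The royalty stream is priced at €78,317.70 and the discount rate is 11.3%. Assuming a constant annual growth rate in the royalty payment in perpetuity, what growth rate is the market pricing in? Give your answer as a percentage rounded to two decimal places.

4.29%

P = D₁/(r−g) ⇒ g = r − D₁/P = 0.113 − €5,490.00/€78,317.70 = 0.042901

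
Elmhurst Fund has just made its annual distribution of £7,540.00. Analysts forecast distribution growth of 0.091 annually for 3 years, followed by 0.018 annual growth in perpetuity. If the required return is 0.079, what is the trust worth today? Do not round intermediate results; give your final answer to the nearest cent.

D_1 = 8226.14000
D_2 = 8974.71874
D_3 = 9791.41815
Terminal value at year 3: TV = D_3×(1+g_2)/(r−g_2) = 9967.66367/0.061 = 163404.32249
P_0 = D_1/(1+r)^1 + D_2/(1+r)^2 + D_3/(1+r)^3 + TV/(1+r)^3
    = 7623.85542 + 7708.64343 + 7794.37441 + 130076.60897 = 153203.48224

£153203.48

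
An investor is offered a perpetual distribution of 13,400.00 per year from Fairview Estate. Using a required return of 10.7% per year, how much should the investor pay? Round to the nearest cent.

125233.64

Level perpetuity: PV = C / r = 13,400.00 / 0.107 = 125,233.64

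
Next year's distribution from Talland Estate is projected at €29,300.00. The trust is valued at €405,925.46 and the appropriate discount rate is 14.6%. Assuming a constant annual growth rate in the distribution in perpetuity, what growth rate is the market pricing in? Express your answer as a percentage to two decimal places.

P = D₁/(r−g) ⇒ g = r − D₁/P = 0.146 − €29,300.00/€405,925.46 = 0.073819

7.38%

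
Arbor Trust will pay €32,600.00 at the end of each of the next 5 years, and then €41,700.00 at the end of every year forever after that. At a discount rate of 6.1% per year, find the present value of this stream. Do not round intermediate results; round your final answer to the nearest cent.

€645378.10

PV of 5-year annuity: €32,600.00 × [1 − (1+0.061)^−5] / 0.061 = 136950.28909
Perpetuity value at year 5: €41,700.00 / 0.061 = 683606.55738
PV of perpetuity: 683606.55738 / (1+0.061)^5 = 508427.81336
Total PV = 136950.28909 + 508427.81336 = 645378.10245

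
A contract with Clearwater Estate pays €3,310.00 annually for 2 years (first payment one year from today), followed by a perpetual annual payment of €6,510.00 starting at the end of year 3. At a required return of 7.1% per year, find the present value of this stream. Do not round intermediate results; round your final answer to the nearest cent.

PV of 2-year annuity: €3,310.00 × [1 − (1+0.071)^−2] / 0.071 = 5976.25543
Perpetuity value at year 2: €6,510.00 / 0.071 = 91690.14085
PV of perpetuity: 91690.14085 / (1+0.071)^2 = 79936.23667
Total PV = 5976.25543 + 79936.23667 = 85912.49209

€85912.49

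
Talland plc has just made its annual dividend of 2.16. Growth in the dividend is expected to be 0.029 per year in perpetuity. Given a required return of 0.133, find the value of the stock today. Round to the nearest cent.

21.37

D₁ = D₀ × (1 + g) = 2.16 × 1.029 = 2.2226
Growing perpetuity: P = D₁ / (r − g) = 2.2226 / (0.133 − 0.029) = 21.37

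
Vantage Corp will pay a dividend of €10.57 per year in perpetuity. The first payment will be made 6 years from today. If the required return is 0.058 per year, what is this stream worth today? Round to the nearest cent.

€137.47

Value at end of year 5: C / r = €10.57 / 0.058 = €182.2414
Discount to today: PV = €182.2414 / (1 + 0.058)^5 = €182.2414 / 1.325648 = €137.47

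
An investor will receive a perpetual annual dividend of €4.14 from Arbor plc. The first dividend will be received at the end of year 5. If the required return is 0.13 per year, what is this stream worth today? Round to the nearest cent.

€19.53

Value at end of year 4: C / r = €4.14 / 0.13 = €31.8462
Discount to today: PV = €31.8462 / (1 + 0.13)^4 = €31.8462 / 1.630474 = €19.53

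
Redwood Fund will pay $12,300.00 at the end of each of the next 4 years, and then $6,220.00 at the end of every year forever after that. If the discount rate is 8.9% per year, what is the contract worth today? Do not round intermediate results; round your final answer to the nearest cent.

PV of 4-year annuity: $12,300.00 × [1 − (1+0.089)^−4] / 0.089 = 39936.17757
Perpetuity value at year 4: $6,220.00 / 0.089 = 69887.64045
PV of perpetuity: 69887.64045 / (1+0.089)^4 = 49692.27260
Total PV = 39936.17757 + 49692.27260 = 89628.45018

$89628.45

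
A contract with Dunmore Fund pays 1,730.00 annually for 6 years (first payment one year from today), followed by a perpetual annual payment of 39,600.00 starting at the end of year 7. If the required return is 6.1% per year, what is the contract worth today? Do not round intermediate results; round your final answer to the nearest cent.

463544.90

PV of 6-year annuity: 1,730.00 × [1 − (1+0.061)^−6] / 0.061 = 8480.30854
Perpetuity value at year 6: 39,600.00 / 0.061 = 649180.32787
PV of perpetuity: 649180.32787 / (1+0.061)^6 = 455064.59471
Total PV = 8480.30854 + 455064.59471 = 463544.90326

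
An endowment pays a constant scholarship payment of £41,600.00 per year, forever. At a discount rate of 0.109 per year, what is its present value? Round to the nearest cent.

Level perpetuity: PV = C / r = £41,600.00 / 0.109 = £381,651.38

£381651.38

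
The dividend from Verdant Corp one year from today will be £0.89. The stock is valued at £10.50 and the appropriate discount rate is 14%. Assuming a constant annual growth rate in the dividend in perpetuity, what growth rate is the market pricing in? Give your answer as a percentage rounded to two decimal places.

5.52%

P = D₁/(r−g) ⇒ g = r − D₁/P = 0.14 − £0.89/£10.50 = 0.055238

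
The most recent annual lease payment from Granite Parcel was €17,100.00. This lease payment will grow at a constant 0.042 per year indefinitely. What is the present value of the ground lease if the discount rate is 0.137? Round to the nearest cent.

€187560.00

D₁ = D₀ × (1 + g) = €17,100.00 × 1.042 = €17,818.2000
Growing perpetuity: P = D₁ / (r − g) = €17,818.2000 / (0.137 − 0.042) = €187,560.00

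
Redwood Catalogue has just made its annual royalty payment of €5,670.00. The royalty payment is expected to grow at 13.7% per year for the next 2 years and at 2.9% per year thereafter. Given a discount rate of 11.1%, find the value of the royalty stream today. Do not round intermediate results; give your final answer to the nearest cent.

€86261.96

D_1 = 6446.79000
D_2 = 7330.00023
Terminal value at year 2: TV = D_2×(1+g_2)/(r−g_2) = 7542.57024/0.082 = 91982.56386
P_0 = D_1/(1+r)^1 + D_2/(1+r)^2 + TV/(1+r)^2
    = 5802.69127 + 5938.48782 + 74520.78014 = 86261.95923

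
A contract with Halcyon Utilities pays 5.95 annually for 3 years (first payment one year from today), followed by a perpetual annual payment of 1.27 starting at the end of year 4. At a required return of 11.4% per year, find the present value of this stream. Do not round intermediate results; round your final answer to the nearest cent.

22.50

PV of 3-year annuity: 5.95 × [1 − (1+0.114)^−3] / 0.114 = 14.43954
Perpetuity value at year 3: 1.27 / 0.114 = 11.14035
PV of perpetuity: 11.14035 / (1+0.114)^3 = 8.05830
Total PV = 14.43954 + 8.05830 = 22.49784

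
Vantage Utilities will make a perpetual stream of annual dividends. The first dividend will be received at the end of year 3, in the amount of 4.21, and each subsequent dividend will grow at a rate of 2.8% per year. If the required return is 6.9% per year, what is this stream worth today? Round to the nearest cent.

Value at end of year 2: C₁ / (r − g) = 4.21 / (0.069 − 0.028) = 102.6829
Discount to today: PV = 102.6829 / (1 + 0.069)^2 = 102.6829 / 1.142761 = 89.86

89.86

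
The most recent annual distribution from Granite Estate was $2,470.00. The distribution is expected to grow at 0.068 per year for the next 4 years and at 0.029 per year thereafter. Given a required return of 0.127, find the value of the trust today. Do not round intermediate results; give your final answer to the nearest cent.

D_1 = 2637.96000
D_2 = 2817.34128
D_3 = 3008.92049
D_4 = 3213.52708
Terminal value at year 4: TV = D_4×(1+g_2)/(r−g_2) = 3306.71937/0.098 = 33742.03434
P_0 = D_1/(1+r)^1 + D_2/(1+r)^2 + D_3/(1+r)^3 + D_4/(1+r)^4 + TV/(1+r)^4
    = 2340.69210 + 2218.15365 + 2102.03026 + 1991.98608 + 20915.85387 = 29568.71596

$29568.72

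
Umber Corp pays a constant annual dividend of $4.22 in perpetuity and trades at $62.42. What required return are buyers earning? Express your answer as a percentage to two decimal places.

6.76%

P = C/r ⇒ r = C/P = $4.22/$62.42 = 0.067607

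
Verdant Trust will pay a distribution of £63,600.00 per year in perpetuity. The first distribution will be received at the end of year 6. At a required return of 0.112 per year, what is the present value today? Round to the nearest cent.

£333975.92

Value at end of year 5: C / r = £63,600.00 / 0.112 = £567,857.1429
Discount to today: PV = £567,857.1429 / (1 + 0.112)^5 = £567,857.1429 / 1.700294 = £333,975.92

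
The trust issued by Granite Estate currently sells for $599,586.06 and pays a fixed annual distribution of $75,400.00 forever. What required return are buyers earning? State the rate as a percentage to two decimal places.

P = C/r ⇒ r = C/P = $75,400.00/$599,586.06 = 0.125753

12.58%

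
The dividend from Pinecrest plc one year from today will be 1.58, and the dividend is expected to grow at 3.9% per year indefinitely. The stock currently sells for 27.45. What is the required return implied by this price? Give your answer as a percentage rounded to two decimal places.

P = D₁/(r − g) ⇒ r = D₁/P + g = 1.5800/27.45 + 0.039 = 0.057559 + 0.039 = 0.096559

9.66%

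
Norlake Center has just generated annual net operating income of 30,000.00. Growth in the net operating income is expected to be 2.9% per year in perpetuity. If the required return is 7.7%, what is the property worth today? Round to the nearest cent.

643125.00

D₁ = D₀ × (1 + g) = 30,000.00 × 1.029 = 30,870.0000
Growing perpetuity: P = D₁ / (r − g) = 30,870.0000 / (0.077 − 0.029) = 643,125.00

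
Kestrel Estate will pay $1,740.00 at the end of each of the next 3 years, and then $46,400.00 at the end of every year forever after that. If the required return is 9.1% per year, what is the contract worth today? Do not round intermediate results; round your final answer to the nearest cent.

$397043.66

PV of 3-year annuity: $1,740.00 × [1 − (1+0.091)^−3] / 0.091 = 4396.61483
Perpetuity value at year 3: $46,400.00 / 0.091 = 509890.10989
PV of perpetuity: 509890.10989 / (1+0.091)^3 = 392647.04780
Total PV = 4396.61483 + 392647.04780 = 397043.66263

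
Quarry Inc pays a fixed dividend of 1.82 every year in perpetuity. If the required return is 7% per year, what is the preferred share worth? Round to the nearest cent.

26.00

Level perpetuity: PV = C / r = 1.82 / 0.07 = 26.00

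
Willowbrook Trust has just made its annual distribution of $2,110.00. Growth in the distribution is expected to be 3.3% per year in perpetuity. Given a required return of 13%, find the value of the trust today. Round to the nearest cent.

D₁ = D₀ × (1 + g) = $2,110.00 × 1.033 = $2,179.6300
Growing perpetuity: P = D₁ / (r − g) = $2,179.6300 / (0.13 − 0.033) = $22,470.41

$22470.41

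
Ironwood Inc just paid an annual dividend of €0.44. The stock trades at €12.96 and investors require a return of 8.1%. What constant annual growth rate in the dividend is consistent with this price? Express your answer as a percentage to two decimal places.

P = D₀(1+g)/(r−g) ⇒ P(r−g) = D₀(1+g) ⇒ g(P+D₀) = P·r − D₀
g = (P·r − D₀)/(P + D₀) = (€12.96×0.081 − €0.44) / (€12.96 + €0.44) = 0.045504

4.55%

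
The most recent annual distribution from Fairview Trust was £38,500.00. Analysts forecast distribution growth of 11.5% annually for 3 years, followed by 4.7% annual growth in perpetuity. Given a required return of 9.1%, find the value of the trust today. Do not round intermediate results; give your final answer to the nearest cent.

£1098580.47

D_1 = 42927.50000
D_2 = 47864.16250
D_3 = 53368.54119
Terminal value at year 3: TV = D_3×(1+g_2)/(r−g_2) = 55876.86262/0.044 = 1269928.69598
P_0 = D_1/(1+r)^1 + D_2/(1+r)^2 + D_3/(1+r)^3 + TV/(1+r)^3
    = 39346.92942 + 40212.48974 + 41097.09080 + 977923.95602 = 1098580.46598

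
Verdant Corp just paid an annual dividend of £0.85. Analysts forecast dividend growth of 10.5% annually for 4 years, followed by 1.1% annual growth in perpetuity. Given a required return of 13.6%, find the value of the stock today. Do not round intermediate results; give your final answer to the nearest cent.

£9.33

D_1 = 0.93925
D_2 = 1.03787
D_3 = 1.14685
D_4 = 1.26727
Terminal value at year 4: TV = D_4×(1+g_2)/(r−g_2) = 1.28121/0.125 = 10.24965
P_0 = D_1/(1+r)^1 + D_2/(1+r)^2 + D_3/(1+r)^3 + D_4/(1+r)^4 + TV/(1+r)^4
    = 0.82680 + 0.80424 + 0.78230 + 0.76095 + 6.15454 = 9.32883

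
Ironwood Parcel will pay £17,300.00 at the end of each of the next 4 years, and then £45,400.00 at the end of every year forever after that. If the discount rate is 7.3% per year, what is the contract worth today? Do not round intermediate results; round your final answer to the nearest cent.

PV of 4-year annuity: £17,300.00 × [1 − (1+0.073)^−4] / 0.073 = 58204.06927
Perpetuity value at year 4: £45,400.00 / 0.073 = 621917.80822
PV of perpetuity: 621917.80822 / (1+0.073)^4 = 469174.18134
Total PV = 58204.06927 + 469174.18134 = 527378.25061

£527378.25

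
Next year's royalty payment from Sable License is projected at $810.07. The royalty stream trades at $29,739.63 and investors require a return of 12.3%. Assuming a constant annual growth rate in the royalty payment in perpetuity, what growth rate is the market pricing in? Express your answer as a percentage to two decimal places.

P = D₁/(r−g) ⇒ g = r − D₁/P = 0.123 − $810.07/$29,739.63 = 0.095761

9.58%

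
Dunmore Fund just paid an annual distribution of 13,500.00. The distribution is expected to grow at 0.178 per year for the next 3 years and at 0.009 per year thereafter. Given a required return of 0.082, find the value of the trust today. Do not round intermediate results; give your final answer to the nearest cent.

288921.03

D_1 = 15903.00000
D_2 = 18733.73400
D_3 = 22068.33865
Terminal value at year 3: TV = D_3×(1+g_2)/(r−g_2) = 22266.95370/0.073 = 305026.76301
P_0 = D_1/(1+r)^1 + D_2/(1+r)^2 + D_3/(1+r)^3 + TV/(1+r)^3
    = 14697.78189 + 16001.83647 + 17421.59276 + 240799.82316 = 288921.03428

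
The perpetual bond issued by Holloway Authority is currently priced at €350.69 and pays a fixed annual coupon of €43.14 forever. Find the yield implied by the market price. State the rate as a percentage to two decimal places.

12.30%

P = C/r ⇒ r = C/P = €43.14/€350.69 = 0.123015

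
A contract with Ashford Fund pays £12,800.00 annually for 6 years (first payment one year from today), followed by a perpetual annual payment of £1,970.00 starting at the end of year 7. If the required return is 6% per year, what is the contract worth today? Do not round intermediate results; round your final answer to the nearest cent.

£86087.96

PV of 6-year annuity: £12,800.00 × [1 − (1+0.06)^−6] / 0.06 = 62941.75137
Perpetuity value at year 6: £1,970.00 / 0.06 = 32833.33333
PV of perpetuity: 32833.33333 / (1+0.06)^6 = 23146.20441
Total PV = 62941.75137 + 23146.20441 = 86087.95578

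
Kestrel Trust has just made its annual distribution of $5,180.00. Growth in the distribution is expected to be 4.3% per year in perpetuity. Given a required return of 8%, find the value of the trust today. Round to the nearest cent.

$146020.00

D₁ = D₀ × (1 + g) = $5,180.00 × 1.043 = $5,402.7400
Growing perpetuity: P = D₁ / (r − g) = $5,402.7400 / (0.08 − 0.043) = $146,020.00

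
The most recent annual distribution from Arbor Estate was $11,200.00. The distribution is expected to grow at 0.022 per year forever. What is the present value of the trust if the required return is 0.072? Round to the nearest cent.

D₁ = D₀ × (1 + g) = $11,200.00 × 1.022 = $11,446.4000
Growing perpetuity: P = D₁ / (r − g) = $11,446.4000 / (0.072 − 0.022) = $228,928.00

$228928.00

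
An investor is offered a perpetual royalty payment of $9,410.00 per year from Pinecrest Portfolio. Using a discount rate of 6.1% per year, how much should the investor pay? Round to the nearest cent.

Level perpetuity: PV = C / r = $9,410.00 / 0.061 = $154,262.30

$154262.30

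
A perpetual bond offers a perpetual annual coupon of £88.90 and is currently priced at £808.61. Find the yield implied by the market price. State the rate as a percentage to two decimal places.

P = C/r ⇒ r = C/P = £88.90/£808.61 = 0.109942

10.99%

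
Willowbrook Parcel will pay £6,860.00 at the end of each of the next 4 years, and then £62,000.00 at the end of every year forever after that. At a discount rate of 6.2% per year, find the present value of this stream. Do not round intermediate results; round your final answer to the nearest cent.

£809805.86

PV of 4-year annuity: £6,860.00 × [1 − (1+0.062)^−4] / 0.062 = 23662.16589
Perpetuity value at year 4: £62,000.00 / 0.062 = 1000000.00000
PV of perpetuity: 1000000.00000 / (1+0.062)^4 = 786143.69022
Total PV = 23662.16589 + 786143.69022 = 809805.85611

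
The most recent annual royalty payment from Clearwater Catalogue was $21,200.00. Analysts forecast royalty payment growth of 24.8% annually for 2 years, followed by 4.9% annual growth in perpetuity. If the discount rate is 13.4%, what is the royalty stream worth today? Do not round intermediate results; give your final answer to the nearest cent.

$365888.38

D_1 = 26457.60000
D_2 = 33019.08480
Terminal value at year 2: TV = D_2×(1+g_2)/(r−g_2) = 34637.01996/0.085 = 407494.35241
P_0 = D_1/(1+r)^1 + D_2/(1+r)^2 + TV/(1+r)^2
    = 23331.21693 + 25676.68318 + 316880.47835 = 365888.37846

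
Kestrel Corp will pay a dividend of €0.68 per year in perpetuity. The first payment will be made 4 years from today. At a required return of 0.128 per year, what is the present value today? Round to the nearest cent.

€3.70

Value at end of year 3: C / r = €0.68 / 0.128 = €5.3125
Discount to today: PV = €5.3125 / (1 + 0.128)^3 = €5.3125 / 1.435249 = €3.70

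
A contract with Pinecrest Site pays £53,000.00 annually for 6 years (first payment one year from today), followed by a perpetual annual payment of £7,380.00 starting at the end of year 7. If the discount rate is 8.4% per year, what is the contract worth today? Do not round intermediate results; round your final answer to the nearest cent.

PV of 6-year annuity: £53,000.00 × [1 − (1+0.084)^−6] / 0.084 = 242067.65103
Perpetuity value at year 6: £7,380.00 / 0.084 = 87857.14286
PV of perpetuity: 87857.14286 / (1+0.084)^6 = 54150.36428
Total PV = 242067.65103 + 54150.36428 = 296218.01531

£296218.02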